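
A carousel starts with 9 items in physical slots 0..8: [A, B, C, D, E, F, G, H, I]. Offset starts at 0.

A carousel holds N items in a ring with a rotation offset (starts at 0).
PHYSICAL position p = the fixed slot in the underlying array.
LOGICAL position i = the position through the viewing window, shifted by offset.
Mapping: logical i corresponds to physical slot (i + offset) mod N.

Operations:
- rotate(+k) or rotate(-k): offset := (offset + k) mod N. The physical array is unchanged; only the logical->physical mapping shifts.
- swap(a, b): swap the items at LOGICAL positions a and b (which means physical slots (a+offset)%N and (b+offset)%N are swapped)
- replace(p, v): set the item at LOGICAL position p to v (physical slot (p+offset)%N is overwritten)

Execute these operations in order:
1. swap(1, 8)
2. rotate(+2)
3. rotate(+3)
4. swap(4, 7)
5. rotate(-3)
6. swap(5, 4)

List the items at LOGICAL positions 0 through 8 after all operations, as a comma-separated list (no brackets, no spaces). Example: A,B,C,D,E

Answer: C,A,E,F,H,G,B,D,I

Derivation:
After op 1 (swap(1, 8)): offset=0, physical=[A,I,C,D,E,F,G,H,B], logical=[A,I,C,D,E,F,G,H,B]
After op 2 (rotate(+2)): offset=2, physical=[A,I,C,D,E,F,G,H,B], logical=[C,D,E,F,G,H,B,A,I]
After op 3 (rotate(+3)): offset=5, physical=[A,I,C,D,E,F,G,H,B], logical=[F,G,H,B,A,I,C,D,E]
After op 4 (swap(4, 7)): offset=5, physical=[D,I,C,A,E,F,G,H,B], logical=[F,G,H,B,D,I,C,A,E]
After op 5 (rotate(-3)): offset=2, physical=[D,I,C,A,E,F,G,H,B], logical=[C,A,E,F,G,H,B,D,I]
After op 6 (swap(5, 4)): offset=2, physical=[D,I,C,A,E,F,H,G,B], logical=[C,A,E,F,H,G,B,D,I]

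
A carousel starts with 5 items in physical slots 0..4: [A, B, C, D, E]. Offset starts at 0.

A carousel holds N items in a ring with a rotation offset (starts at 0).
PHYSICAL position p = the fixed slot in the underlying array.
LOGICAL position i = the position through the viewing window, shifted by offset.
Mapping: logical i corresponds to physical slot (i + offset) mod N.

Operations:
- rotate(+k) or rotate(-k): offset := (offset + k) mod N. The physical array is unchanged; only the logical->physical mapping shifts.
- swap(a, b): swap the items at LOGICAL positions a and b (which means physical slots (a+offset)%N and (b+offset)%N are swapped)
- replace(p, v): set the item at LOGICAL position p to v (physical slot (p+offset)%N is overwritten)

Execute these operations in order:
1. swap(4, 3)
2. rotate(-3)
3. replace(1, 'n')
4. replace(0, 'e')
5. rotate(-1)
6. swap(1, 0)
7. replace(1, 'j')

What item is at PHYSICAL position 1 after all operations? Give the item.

After op 1 (swap(4, 3)): offset=0, physical=[A,B,C,E,D], logical=[A,B,C,E,D]
After op 2 (rotate(-3)): offset=2, physical=[A,B,C,E,D], logical=[C,E,D,A,B]
After op 3 (replace(1, 'n')): offset=2, physical=[A,B,C,n,D], logical=[C,n,D,A,B]
After op 4 (replace(0, 'e')): offset=2, physical=[A,B,e,n,D], logical=[e,n,D,A,B]
After op 5 (rotate(-1)): offset=1, physical=[A,B,e,n,D], logical=[B,e,n,D,A]
After op 6 (swap(1, 0)): offset=1, physical=[A,e,B,n,D], logical=[e,B,n,D,A]
After op 7 (replace(1, 'j')): offset=1, physical=[A,e,j,n,D], logical=[e,j,n,D,A]

Answer: e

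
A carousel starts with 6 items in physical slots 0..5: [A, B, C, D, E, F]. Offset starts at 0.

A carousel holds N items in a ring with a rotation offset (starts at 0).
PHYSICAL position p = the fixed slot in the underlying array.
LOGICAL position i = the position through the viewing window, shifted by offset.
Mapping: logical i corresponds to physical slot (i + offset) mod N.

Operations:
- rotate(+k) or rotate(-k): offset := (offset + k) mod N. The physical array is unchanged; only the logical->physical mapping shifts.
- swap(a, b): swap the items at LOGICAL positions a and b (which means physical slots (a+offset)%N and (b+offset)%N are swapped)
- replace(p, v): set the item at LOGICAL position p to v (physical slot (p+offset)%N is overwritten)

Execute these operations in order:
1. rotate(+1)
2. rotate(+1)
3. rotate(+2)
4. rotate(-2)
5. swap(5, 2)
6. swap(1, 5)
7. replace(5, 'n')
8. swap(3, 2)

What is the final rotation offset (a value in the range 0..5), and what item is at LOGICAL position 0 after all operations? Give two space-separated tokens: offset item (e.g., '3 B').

After op 1 (rotate(+1)): offset=1, physical=[A,B,C,D,E,F], logical=[B,C,D,E,F,A]
After op 2 (rotate(+1)): offset=2, physical=[A,B,C,D,E,F], logical=[C,D,E,F,A,B]
After op 3 (rotate(+2)): offset=4, physical=[A,B,C,D,E,F], logical=[E,F,A,B,C,D]
After op 4 (rotate(-2)): offset=2, physical=[A,B,C,D,E,F], logical=[C,D,E,F,A,B]
After op 5 (swap(5, 2)): offset=2, physical=[A,E,C,D,B,F], logical=[C,D,B,F,A,E]
After op 6 (swap(1, 5)): offset=2, physical=[A,D,C,E,B,F], logical=[C,E,B,F,A,D]
After op 7 (replace(5, 'n')): offset=2, physical=[A,n,C,E,B,F], logical=[C,E,B,F,A,n]
After op 8 (swap(3, 2)): offset=2, physical=[A,n,C,E,F,B], logical=[C,E,F,B,A,n]

Answer: 2 C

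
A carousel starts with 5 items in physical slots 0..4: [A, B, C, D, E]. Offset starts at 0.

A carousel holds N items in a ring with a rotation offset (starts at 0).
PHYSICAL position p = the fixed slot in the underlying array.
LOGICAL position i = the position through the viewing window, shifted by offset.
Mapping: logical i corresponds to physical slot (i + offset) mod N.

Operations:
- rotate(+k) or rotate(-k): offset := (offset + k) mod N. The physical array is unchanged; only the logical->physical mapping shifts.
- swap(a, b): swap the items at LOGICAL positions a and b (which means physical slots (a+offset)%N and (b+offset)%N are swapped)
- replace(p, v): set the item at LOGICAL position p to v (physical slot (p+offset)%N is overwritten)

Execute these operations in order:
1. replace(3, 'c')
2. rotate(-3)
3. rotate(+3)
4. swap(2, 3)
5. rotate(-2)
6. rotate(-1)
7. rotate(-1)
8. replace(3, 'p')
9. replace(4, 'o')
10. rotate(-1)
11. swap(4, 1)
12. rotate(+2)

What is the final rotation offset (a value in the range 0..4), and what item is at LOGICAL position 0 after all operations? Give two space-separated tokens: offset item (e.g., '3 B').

Answer: 2 c

Derivation:
After op 1 (replace(3, 'c')): offset=0, physical=[A,B,C,c,E], logical=[A,B,C,c,E]
After op 2 (rotate(-3)): offset=2, physical=[A,B,C,c,E], logical=[C,c,E,A,B]
After op 3 (rotate(+3)): offset=0, physical=[A,B,C,c,E], logical=[A,B,C,c,E]
After op 4 (swap(2, 3)): offset=0, physical=[A,B,c,C,E], logical=[A,B,c,C,E]
After op 5 (rotate(-2)): offset=3, physical=[A,B,c,C,E], logical=[C,E,A,B,c]
After op 6 (rotate(-1)): offset=2, physical=[A,B,c,C,E], logical=[c,C,E,A,B]
After op 7 (rotate(-1)): offset=1, physical=[A,B,c,C,E], logical=[B,c,C,E,A]
After op 8 (replace(3, 'p')): offset=1, physical=[A,B,c,C,p], logical=[B,c,C,p,A]
After op 9 (replace(4, 'o')): offset=1, physical=[o,B,c,C,p], logical=[B,c,C,p,o]
After op 10 (rotate(-1)): offset=0, physical=[o,B,c,C,p], logical=[o,B,c,C,p]
After op 11 (swap(4, 1)): offset=0, physical=[o,p,c,C,B], logical=[o,p,c,C,B]
After op 12 (rotate(+2)): offset=2, physical=[o,p,c,C,B], logical=[c,C,B,o,p]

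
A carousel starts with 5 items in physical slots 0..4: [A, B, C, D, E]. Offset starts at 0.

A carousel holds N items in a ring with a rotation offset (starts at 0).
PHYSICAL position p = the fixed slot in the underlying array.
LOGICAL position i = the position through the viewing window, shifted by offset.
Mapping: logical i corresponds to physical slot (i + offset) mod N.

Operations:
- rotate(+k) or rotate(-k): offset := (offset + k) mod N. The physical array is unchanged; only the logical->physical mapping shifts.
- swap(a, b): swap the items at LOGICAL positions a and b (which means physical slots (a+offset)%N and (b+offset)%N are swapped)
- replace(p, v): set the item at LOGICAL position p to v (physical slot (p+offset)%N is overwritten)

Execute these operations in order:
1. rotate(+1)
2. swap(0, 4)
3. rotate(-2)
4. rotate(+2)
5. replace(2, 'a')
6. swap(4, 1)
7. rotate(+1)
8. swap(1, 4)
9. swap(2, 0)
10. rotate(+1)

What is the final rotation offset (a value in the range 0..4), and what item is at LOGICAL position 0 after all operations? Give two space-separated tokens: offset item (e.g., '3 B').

Answer: 3 A

Derivation:
After op 1 (rotate(+1)): offset=1, physical=[A,B,C,D,E], logical=[B,C,D,E,A]
After op 2 (swap(0, 4)): offset=1, physical=[B,A,C,D,E], logical=[A,C,D,E,B]
After op 3 (rotate(-2)): offset=4, physical=[B,A,C,D,E], logical=[E,B,A,C,D]
After op 4 (rotate(+2)): offset=1, physical=[B,A,C,D,E], logical=[A,C,D,E,B]
After op 5 (replace(2, 'a')): offset=1, physical=[B,A,C,a,E], logical=[A,C,a,E,B]
After op 6 (swap(4, 1)): offset=1, physical=[C,A,B,a,E], logical=[A,B,a,E,C]
After op 7 (rotate(+1)): offset=2, physical=[C,A,B,a,E], logical=[B,a,E,C,A]
After op 8 (swap(1, 4)): offset=2, physical=[C,a,B,A,E], logical=[B,A,E,C,a]
After op 9 (swap(2, 0)): offset=2, physical=[C,a,E,A,B], logical=[E,A,B,C,a]
After op 10 (rotate(+1)): offset=3, physical=[C,a,E,A,B], logical=[A,B,C,a,E]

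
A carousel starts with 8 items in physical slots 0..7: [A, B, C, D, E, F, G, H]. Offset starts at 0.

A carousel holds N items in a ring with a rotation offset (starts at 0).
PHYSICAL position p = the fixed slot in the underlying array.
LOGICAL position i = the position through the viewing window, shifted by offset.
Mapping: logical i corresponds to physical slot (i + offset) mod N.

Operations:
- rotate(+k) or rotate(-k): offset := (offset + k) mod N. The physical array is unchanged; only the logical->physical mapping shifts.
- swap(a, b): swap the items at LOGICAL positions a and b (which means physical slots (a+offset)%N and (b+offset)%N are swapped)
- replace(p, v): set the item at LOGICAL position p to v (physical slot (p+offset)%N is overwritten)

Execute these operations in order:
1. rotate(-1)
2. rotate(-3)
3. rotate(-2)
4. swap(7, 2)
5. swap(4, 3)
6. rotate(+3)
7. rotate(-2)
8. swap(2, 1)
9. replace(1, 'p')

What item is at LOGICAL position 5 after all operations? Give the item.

After op 1 (rotate(-1)): offset=7, physical=[A,B,C,D,E,F,G,H], logical=[H,A,B,C,D,E,F,G]
After op 2 (rotate(-3)): offset=4, physical=[A,B,C,D,E,F,G,H], logical=[E,F,G,H,A,B,C,D]
After op 3 (rotate(-2)): offset=2, physical=[A,B,C,D,E,F,G,H], logical=[C,D,E,F,G,H,A,B]
After op 4 (swap(7, 2)): offset=2, physical=[A,E,C,D,B,F,G,H], logical=[C,D,B,F,G,H,A,E]
After op 5 (swap(4, 3)): offset=2, physical=[A,E,C,D,B,G,F,H], logical=[C,D,B,G,F,H,A,E]
After op 6 (rotate(+3)): offset=5, physical=[A,E,C,D,B,G,F,H], logical=[G,F,H,A,E,C,D,B]
After op 7 (rotate(-2)): offset=3, physical=[A,E,C,D,B,G,F,H], logical=[D,B,G,F,H,A,E,C]
After op 8 (swap(2, 1)): offset=3, physical=[A,E,C,D,G,B,F,H], logical=[D,G,B,F,H,A,E,C]
After op 9 (replace(1, 'p')): offset=3, physical=[A,E,C,D,p,B,F,H], logical=[D,p,B,F,H,A,E,C]

Answer: A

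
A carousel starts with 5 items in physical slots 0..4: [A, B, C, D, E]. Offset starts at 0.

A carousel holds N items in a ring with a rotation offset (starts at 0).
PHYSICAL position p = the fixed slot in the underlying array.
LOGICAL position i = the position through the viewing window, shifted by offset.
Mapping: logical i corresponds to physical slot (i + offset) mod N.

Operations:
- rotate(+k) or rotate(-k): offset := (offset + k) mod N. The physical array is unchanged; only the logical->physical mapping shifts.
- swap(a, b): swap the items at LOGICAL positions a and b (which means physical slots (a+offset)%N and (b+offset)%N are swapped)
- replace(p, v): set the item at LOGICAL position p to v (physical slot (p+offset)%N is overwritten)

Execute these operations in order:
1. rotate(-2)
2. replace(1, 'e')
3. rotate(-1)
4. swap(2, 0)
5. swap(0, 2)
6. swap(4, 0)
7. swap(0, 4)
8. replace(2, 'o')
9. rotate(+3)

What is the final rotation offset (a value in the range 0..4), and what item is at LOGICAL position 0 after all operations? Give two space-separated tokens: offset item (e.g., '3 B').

After op 1 (rotate(-2)): offset=3, physical=[A,B,C,D,E], logical=[D,E,A,B,C]
After op 2 (replace(1, 'e')): offset=3, physical=[A,B,C,D,e], logical=[D,e,A,B,C]
After op 3 (rotate(-1)): offset=2, physical=[A,B,C,D,e], logical=[C,D,e,A,B]
After op 4 (swap(2, 0)): offset=2, physical=[A,B,e,D,C], logical=[e,D,C,A,B]
After op 5 (swap(0, 2)): offset=2, physical=[A,B,C,D,e], logical=[C,D,e,A,B]
After op 6 (swap(4, 0)): offset=2, physical=[A,C,B,D,e], logical=[B,D,e,A,C]
After op 7 (swap(0, 4)): offset=2, physical=[A,B,C,D,e], logical=[C,D,e,A,B]
After op 8 (replace(2, 'o')): offset=2, physical=[A,B,C,D,o], logical=[C,D,o,A,B]
After op 9 (rotate(+3)): offset=0, physical=[A,B,C,D,o], logical=[A,B,C,D,o]

Answer: 0 A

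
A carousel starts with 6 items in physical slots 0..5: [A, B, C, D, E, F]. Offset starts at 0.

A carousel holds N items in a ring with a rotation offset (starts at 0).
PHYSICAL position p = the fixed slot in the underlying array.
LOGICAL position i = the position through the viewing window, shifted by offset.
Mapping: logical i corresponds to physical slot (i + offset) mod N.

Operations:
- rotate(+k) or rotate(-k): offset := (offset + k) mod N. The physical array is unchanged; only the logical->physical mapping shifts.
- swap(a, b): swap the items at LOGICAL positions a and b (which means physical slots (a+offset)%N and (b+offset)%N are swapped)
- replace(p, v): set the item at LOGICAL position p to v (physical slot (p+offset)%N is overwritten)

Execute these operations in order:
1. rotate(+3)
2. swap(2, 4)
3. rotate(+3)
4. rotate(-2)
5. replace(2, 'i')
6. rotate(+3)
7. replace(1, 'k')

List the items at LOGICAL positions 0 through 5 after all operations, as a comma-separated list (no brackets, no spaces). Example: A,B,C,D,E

Answer: F,k,D,E,B,i

Derivation:
After op 1 (rotate(+3)): offset=3, physical=[A,B,C,D,E,F], logical=[D,E,F,A,B,C]
After op 2 (swap(2, 4)): offset=3, physical=[A,F,C,D,E,B], logical=[D,E,B,A,F,C]
After op 3 (rotate(+3)): offset=0, physical=[A,F,C,D,E,B], logical=[A,F,C,D,E,B]
After op 4 (rotate(-2)): offset=4, physical=[A,F,C,D,E,B], logical=[E,B,A,F,C,D]
After op 5 (replace(2, 'i')): offset=4, physical=[i,F,C,D,E,B], logical=[E,B,i,F,C,D]
After op 6 (rotate(+3)): offset=1, physical=[i,F,C,D,E,B], logical=[F,C,D,E,B,i]
After op 7 (replace(1, 'k')): offset=1, physical=[i,F,k,D,E,B], logical=[F,k,D,E,B,i]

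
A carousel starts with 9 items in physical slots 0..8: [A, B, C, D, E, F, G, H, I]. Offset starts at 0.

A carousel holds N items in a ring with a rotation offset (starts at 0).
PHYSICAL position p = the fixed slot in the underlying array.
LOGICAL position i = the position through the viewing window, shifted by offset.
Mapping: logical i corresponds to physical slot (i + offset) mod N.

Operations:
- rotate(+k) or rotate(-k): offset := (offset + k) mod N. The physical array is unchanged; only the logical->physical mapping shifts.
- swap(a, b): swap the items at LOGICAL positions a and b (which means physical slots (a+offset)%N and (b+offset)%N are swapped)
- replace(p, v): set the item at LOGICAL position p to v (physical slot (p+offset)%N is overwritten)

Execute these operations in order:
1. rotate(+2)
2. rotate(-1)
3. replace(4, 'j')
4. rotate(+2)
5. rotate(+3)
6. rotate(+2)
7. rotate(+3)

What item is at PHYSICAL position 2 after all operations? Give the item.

Answer: C

Derivation:
After op 1 (rotate(+2)): offset=2, physical=[A,B,C,D,E,F,G,H,I], logical=[C,D,E,F,G,H,I,A,B]
After op 2 (rotate(-1)): offset=1, physical=[A,B,C,D,E,F,G,H,I], logical=[B,C,D,E,F,G,H,I,A]
After op 3 (replace(4, 'j')): offset=1, physical=[A,B,C,D,E,j,G,H,I], logical=[B,C,D,E,j,G,H,I,A]
After op 4 (rotate(+2)): offset=3, physical=[A,B,C,D,E,j,G,H,I], logical=[D,E,j,G,H,I,A,B,C]
After op 5 (rotate(+3)): offset=6, physical=[A,B,C,D,E,j,G,H,I], logical=[G,H,I,A,B,C,D,E,j]
After op 6 (rotate(+2)): offset=8, physical=[A,B,C,D,E,j,G,H,I], logical=[I,A,B,C,D,E,j,G,H]
After op 7 (rotate(+3)): offset=2, physical=[A,B,C,D,E,j,G,H,I], logical=[C,D,E,j,G,H,I,A,B]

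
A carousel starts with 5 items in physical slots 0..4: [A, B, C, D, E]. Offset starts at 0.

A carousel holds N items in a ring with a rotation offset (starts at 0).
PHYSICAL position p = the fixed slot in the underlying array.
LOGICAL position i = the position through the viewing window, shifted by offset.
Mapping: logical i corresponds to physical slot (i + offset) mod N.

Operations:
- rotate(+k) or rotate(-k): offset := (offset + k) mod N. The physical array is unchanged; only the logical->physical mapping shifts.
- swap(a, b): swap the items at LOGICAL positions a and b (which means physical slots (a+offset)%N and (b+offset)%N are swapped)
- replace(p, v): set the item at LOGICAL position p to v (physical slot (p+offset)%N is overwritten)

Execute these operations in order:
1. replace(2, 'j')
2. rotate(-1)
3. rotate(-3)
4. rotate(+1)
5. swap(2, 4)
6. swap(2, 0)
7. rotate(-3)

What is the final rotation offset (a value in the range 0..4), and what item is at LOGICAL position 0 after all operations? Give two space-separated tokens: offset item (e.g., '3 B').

Answer: 4 j

Derivation:
After op 1 (replace(2, 'j')): offset=0, physical=[A,B,j,D,E], logical=[A,B,j,D,E]
After op 2 (rotate(-1)): offset=4, physical=[A,B,j,D,E], logical=[E,A,B,j,D]
After op 3 (rotate(-3)): offset=1, physical=[A,B,j,D,E], logical=[B,j,D,E,A]
After op 4 (rotate(+1)): offset=2, physical=[A,B,j,D,E], logical=[j,D,E,A,B]
After op 5 (swap(2, 4)): offset=2, physical=[A,E,j,D,B], logical=[j,D,B,A,E]
After op 6 (swap(2, 0)): offset=2, physical=[A,E,B,D,j], logical=[B,D,j,A,E]
After op 7 (rotate(-3)): offset=4, physical=[A,E,B,D,j], logical=[j,A,E,B,D]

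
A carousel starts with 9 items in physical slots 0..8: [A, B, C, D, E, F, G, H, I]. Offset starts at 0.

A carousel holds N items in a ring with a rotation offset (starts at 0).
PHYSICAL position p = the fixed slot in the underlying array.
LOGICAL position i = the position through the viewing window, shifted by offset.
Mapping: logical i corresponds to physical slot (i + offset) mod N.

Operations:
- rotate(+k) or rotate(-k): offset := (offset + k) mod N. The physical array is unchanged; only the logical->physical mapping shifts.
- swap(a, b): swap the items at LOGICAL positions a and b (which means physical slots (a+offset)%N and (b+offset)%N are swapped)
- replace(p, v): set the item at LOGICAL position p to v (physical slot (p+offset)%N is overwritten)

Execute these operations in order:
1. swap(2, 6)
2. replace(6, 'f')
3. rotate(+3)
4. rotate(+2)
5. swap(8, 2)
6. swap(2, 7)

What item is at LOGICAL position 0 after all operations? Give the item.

Answer: F

Derivation:
After op 1 (swap(2, 6)): offset=0, physical=[A,B,G,D,E,F,C,H,I], logical=[A,B,G,D,E,F,C,H,I]
After op 2 (replace(6, 'f')): offset=0, physical=[A,B,G,D,E,F,f,H,I], logical=[A,B,G,D,E,F,f,H,I]
After op 3 (rotate(+3)): offset=3, physical=[A,B,G,D,E,F,f,H,I], logical=[D,E,F,f,H,I,A,B,G]
After op 4 (rotate(+2)): offset=5, physical=[A,B,G,D,E,F,f,H,I], logical=[F,f,H,I,A,B,G,D,E]
After op 5 (swap(8, 2)): offset=5, physical=[A,B,G,D,H,F,f,E,I], logical=[F,f,E,I,A,B,G,D,H]
After op 6 (swap(2, 7)): offset=5, physical=[A,B,G,E,H,F,f,D,I], logical=[F,f,D,I,A,B,G,E,H]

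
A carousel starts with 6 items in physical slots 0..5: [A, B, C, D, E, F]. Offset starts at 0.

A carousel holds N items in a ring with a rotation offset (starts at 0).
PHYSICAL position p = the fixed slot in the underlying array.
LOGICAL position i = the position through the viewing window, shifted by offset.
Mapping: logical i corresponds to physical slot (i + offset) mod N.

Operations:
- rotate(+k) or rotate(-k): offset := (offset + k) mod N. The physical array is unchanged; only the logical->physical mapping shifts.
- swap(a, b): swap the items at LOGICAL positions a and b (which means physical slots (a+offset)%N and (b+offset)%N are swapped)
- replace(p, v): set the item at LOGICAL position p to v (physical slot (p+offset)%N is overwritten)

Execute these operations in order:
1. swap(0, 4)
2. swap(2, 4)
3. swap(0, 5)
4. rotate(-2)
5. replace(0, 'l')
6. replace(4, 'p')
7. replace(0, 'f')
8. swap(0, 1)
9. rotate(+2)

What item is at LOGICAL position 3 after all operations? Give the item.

After op 1 (swap(0, 4)): offset=0, physical=[E,B,C,D,A,F], logical=[E,B,C,D,A,F]
After op 2 (swap(2, 4)): offset=0, physical=[E,B,A,D,C,F], logical=[E,B,A,D,C,F]
After op 3 (swap(0, 5)): offset=0, physical=[F,B,A,D,C,E], logical=[F,B,A,D,C,E]
After op 4 (rotate(-2)): offset=4, physical=[F,B,A,D,C,E], logical=[C,E,F,B,A,D]
After op 5 (replace(0, 'l')): offset=4, physical=[F,B,A,D,l,E], logical=[l,E,F,B,A,D]
After op 6 (replace(4, 'p')): offset=4, physical=[F,B,p,D,l,E], logical=[l,E,F,B,p,D]
After op 7 (replace(0, 'f')): offset=4, physical=[F,B,p,D,f,E], logical=[f,E,F,B,p,D]
After op 8 (swap(0, 1)): offset=4, physical=[F,B,p,D,E,f], logical=[E,f,F,B,p,D]
After op 9 (rotate(+2)): offset=0, physical=[F,B,p,D,E,f], logical=[F,B,p,D,E,f]

Answer: D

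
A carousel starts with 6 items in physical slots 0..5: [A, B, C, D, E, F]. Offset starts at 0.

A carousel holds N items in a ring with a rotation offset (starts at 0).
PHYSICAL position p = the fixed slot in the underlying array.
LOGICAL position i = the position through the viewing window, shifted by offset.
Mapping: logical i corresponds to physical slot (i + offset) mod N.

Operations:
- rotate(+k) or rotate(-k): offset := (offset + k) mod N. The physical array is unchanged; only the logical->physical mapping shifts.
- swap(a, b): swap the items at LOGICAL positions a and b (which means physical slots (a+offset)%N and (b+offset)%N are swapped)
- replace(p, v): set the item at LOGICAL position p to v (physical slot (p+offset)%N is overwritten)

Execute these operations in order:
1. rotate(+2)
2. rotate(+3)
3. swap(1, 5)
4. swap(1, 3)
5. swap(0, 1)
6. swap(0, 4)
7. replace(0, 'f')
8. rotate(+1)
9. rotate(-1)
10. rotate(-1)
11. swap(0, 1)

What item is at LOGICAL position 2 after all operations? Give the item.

Answer: F

Derivation:
After op 1 (rotate(+2)): offset=2, physical=[A,B,C,D,E,F], logical=[C,D,E,F,A,B]
After op 2 (rotate(+3)): offset=5, physical=[A,B,C,D,E,F], logical=[F,A,B,C,D,E]
After op 3 (swap(1, 5)): offset=5, physical=[E,B,C,D,A,F], logical=[F,E,B,C,D,A]
After op 4 (swap(1, 3)): offset=5, physical=[C,B,E,D,A,F], logical=[F,C,B,E,D,A]
After op 5 (swap(0, 1)): offset=5, physical=[F,B,E,D,A,C], logical=[C,F,B,E,D,A]
After op 6 (swap(0, 4)): offset=5, physical=[F,B,E,C,A,D], logical=[D,F,B,E,C,A]
After op 7 (replace(0, 'f')): offset=5, physical=[F,B,E,C,A,f], logical=[f,F,B,E,C,A]
After op 8 (rotate(+1)): offset=0, physical=[F,B,E,C,A,f], logical=[F,B,E,C,A,f]
After op 9 (rotate(-1)): offset=5, physical=[F,B,E,C,A,f], logical=[f,F,B,E,C,A]
After op 10 (rotate(-1)): offset=4, physical=[F,B,E,C,A,f], logical=[A,f,F,B,E,C]
After op 11 (swap(0, 1)): offset=4, physical=[F,B,E,C,f,A], logical=[f,A,F,B,E,C]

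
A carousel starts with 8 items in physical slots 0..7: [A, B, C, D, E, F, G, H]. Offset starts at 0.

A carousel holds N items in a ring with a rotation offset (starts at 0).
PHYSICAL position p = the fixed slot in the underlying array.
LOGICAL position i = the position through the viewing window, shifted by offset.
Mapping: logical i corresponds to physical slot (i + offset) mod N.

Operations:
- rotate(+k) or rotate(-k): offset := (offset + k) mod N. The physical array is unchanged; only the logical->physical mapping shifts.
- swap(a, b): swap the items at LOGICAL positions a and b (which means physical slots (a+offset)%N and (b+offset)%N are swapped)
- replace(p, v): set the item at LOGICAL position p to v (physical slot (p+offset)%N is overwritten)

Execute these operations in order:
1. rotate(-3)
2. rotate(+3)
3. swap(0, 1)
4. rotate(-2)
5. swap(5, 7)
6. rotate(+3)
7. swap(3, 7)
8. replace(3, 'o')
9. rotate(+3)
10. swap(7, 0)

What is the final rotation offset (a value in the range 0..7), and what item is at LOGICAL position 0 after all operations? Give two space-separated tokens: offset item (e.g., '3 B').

Answer: 4 F

Derivation:
After op 1 (rotate(-3)): offset=5, physical=[A,B,C,D,E,F,G,H], logical=[F,G,H,A,B,C,D,E]
After op 2 (rotate(+3)): offset=0, physical=[A,B,C,D,E,F,G,H], logical=[A,B,C,D,E,F,G,H]
After op 3 (swap(0, 1)): offset=0, physical=[B,A,C,D,E,F,G,H], logical=[B,A,C,D,E,F,G,H]
After op 4 (rotate(-2)): offset=6, physical=[B,A,C,D,E,F,G,H], logical=[G,H,B,A,C,D,E,F]
After op 5 (swap(5, 7)): offset=6, physical=[B,A,C,F,E,D,G,H], logical=[G,H,B,A,C,F,E,D]
After op 6 (rotate(+3)): offset=1, physical=[B,A,C,F,E,D,G,H], logical=[A,C,F,E,D,G,H,B]
After op 7 (swap(3, 7)): offset=1, physical=[E,A,C,F,B,D,G,H], logical=[A,C,F,B,D,G,H,E]
After op 8 (replace(3, 'o')): offset=1, physical=[E,A,C,F,o,D,G,H], logical=[A,C,F,o,D,G,H,E]
After op 9 (rotate(+3)): offset=4, physical=[E,A,C,F,o,D,G,H], logical=[o,D,G,H,E,A,C,F]
After op 10 (swap(7, 0)): offset=4, physical=[E,A,C,o,F,D,G,H], logical=[F,D,G,H,E,A,C,o]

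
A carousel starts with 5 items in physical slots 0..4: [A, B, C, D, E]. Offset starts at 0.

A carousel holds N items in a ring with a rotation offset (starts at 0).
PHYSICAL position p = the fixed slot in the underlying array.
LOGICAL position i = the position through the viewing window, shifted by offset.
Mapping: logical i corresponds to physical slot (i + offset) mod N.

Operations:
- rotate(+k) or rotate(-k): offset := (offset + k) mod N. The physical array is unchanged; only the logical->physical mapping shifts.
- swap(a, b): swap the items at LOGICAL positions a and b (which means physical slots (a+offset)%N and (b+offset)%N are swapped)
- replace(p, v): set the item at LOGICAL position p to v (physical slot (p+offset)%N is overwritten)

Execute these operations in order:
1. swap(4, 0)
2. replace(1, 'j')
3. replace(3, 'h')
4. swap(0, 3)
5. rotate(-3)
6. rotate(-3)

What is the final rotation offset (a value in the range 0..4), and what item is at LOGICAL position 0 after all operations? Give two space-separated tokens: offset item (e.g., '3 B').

Answer: 4 A

Derivation:
After op 1 (swap(4, 0)): offset=0, physical=[E,B,C,D,A], logical=[E,B,C,D,A]
After op 2 (replace(1, 'j')): offset=0, physical=[E,j,C,D,A], logical=[E,j,C,D,A]
After op 3 (replace(3, 'h')): offset=0, physical=[E,j,C,h,A], logical=[E,j,C,h,A]
After op 4 (swap(0, 3)): offset=0, physical=[h,j,C,E,A], logical=[h,j,C,E,A]
After op 5 (rotate(-3)): offset=2, physical=[h,j,C,E,A], logical=[C,E,A,h,j]
After op 6 (rotate(-3)): offset=4, physical=[h,j,C,E,A], logical=[A,h,j,C,E]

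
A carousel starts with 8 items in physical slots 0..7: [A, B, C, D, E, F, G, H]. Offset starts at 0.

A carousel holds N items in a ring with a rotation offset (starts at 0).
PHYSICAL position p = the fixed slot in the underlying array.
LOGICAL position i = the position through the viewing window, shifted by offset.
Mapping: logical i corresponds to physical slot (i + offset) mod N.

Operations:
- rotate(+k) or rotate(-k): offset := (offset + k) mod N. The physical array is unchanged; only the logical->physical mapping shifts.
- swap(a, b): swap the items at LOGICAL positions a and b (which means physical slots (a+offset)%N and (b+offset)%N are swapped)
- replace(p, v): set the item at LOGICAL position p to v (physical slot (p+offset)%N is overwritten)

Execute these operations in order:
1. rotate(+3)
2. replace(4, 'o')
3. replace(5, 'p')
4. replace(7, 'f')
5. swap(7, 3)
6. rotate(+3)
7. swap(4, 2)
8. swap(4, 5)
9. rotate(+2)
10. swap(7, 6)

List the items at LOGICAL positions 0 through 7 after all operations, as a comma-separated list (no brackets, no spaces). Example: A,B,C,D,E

After op 1 (rotate(+3)): offset=3, physical=[A,B,C,D,E,F,G,H], logical=[D,E,F,G,H,A,B,C]
After op 2 (replace(4, 'o')): offset=3, physical=[A,B,C,D,E,F,G,o], logical=[D,E,F,G,o,A,B,C]
After op 3 (replace(5, 'p')): offset=3, physical=[p,B,C,D,E,F,G,o], logical=[D,E,F,G,o,p,B,C]
After op 4 (replace(7, 'f')): offset=3, physical=[p,B,f,D,E,F,G,o], logical=[D,E,F,G,o,p,B,f]
After op 5 (swap(7, 3)): offset=3, physical=[p,B,G,D,E,F,f,o], logical=[D,E,F,f,o,p,B,G]
After op 6 (rotate(+3)): offset=6, physical=[p,B,G,D,E,F,f,o], logical=[f,o,p,B,G,D,E,F]
After op 7 (swap(4, 2)): offset=6, physical=[G,B,p,D,E,F,f,o], logical=[f,o,G,B,p,D,E,F]
After op 8 (swap(4, 5)): offset=6, physical=[G,B,D,p,E,F,f,o], logical=[f,o,G,B,D,p,E,F]
After op 9 (rotate(+2)): offset=0, physical=[G,B,D,p,E,F,f,o], logical=[G,B,D,p,E,F,f,o]
After op 10 (swap(7, 6)): offset=0, physical=[G,B,D,p,E,F,o,f], logical=[G,B,D,p,E,F,o,f]

Answer: G,B,D,p,E,F,o,f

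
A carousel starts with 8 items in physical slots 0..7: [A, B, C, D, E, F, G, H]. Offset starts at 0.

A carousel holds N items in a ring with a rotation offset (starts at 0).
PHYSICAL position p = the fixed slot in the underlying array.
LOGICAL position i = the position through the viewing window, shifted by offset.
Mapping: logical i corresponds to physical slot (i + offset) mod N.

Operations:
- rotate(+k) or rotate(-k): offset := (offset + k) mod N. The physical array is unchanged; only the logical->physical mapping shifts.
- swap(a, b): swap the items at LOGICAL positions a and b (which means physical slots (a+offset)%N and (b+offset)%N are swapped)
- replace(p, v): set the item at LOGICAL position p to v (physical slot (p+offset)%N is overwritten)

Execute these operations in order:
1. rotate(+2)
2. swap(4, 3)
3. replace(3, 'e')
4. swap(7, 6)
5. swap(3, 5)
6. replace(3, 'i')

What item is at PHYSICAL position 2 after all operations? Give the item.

After op 1 (rotate(+2)): offset=2, physical=[A,B,C,D,E,F,G,H], logical=[C,D,E,F,G,H,A,B]
After op 2 (swap(4, 3)): offset=2, physical=[A,B,C,D,E,G,F,H], logical=[C,D,E,G,F,H,A,B]
After op 3 (replace(3, 'e')): offset=2, physical=[A,B,C,D,E,e,F,H], logical=[C,D,E,e,F,H,A,B]
After op 4 (swap(7, 6)): offset=2, physical=[B,A,C,D,E,e,F,H], logical=[C,D,E,e,F,H,B,A]
After op 5 (swap(3, 5)): offset=2, physical=[B,A,C,D,E,H,F,e], logical=[C,D,E,H,F,e,B,A]
After op 6 (replace(3, 'i')): offset=2, physical=[B,A,C,D,E,i,F,e], logical=[C,D,E,i,F,e,B,A]

Answer: C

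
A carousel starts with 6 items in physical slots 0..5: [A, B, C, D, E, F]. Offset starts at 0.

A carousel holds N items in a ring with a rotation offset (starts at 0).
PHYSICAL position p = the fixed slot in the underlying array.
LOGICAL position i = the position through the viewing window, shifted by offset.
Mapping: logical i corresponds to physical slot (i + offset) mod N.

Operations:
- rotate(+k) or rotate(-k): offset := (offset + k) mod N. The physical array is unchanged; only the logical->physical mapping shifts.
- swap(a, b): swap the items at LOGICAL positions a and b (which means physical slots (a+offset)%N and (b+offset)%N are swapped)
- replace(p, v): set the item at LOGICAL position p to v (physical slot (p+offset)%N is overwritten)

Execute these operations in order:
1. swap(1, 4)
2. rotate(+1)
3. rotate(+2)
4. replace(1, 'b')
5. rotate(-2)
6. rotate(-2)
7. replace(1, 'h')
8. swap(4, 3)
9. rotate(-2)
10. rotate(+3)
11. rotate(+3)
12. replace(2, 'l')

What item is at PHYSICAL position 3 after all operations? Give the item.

After op 1 (swap(1, 4)): offset=0, physical=[A,E,C,D,B,F], logical=[A,E,C,D,B,F]
After op 2 (rotate(+1)): offset=1, physical=[A,E,C,D,B,F], logical=[E,C,D,B,F,A]
After op 3 (rotate(+2)): offset=3, physical=[A,E,C,D,B,F], logical=[D,B,F,A,E,C]
After op 4 (replace(1, 'b')): offset=3, physical=[A,E,C,D,b,F], logical=[D,b,F,A,E,C]
After op 5 (rotate(-2)): offset=1, physical=[A,E,C,D,b,F], logical=[E,C,D,b,F,A]
After op 6 (rotate(-2)): offset=5, physical=[A,E,C,D,b,F], logical=[F,A,E,C,D,b]
After op 7 (replace(1, 'h')): offset=5, physical=[h,E,C,D,b,F], logical=[F,h,E,C,D,b]
After op 8 (swap(4, 3)): offset=5, physical=[h,E,D,C,b,F], logical=[F,h,E,D,C,b]
After op 9 (rotate(-2)): offset=3, physical=[h,E,D,C,b,F], logical=[C,b,F,h,E,D]
After op 10 (rotate(+3)): offset=0, physical=[h,E,D,C,b,F], logical=[h,E,D,C,b,F]
After op 11 (rotate(+3)): offset=3, physical=[h,E,D,C,b,F], logical=[C,b,F,h,E,D]
After op 12 (replace(2, 'l')): offset=3, physical=[h,E,D,C,b,l], logical=[C,b,l,h,E,D]

Answer: C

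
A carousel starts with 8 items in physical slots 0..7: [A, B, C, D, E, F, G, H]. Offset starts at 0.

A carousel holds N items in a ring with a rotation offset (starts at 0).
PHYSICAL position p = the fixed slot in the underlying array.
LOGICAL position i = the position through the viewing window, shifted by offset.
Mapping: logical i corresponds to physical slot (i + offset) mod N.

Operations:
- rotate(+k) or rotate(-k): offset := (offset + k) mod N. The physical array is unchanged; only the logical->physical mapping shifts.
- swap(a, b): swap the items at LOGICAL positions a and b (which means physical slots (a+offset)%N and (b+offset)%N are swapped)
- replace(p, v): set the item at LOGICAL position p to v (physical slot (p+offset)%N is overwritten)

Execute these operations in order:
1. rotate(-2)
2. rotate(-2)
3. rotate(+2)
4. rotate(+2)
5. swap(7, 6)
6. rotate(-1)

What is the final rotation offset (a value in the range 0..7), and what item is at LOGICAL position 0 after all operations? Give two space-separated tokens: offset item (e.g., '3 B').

Answer: 7 G

Derivation:
After op 1 (rotate(-2)): offset=6, physical=[A,B,C,D,E,F,G,H], logical=[G,H,A,B,C,D,E,F]
After op 2 (rotate(-2)): offset=4, physical=[A,B,C,D,E,F,G,H], logical=[E,F,G,H,A,B,C,D]
After op 3 (rotate(+2)): offset=6, physical=[A,B,C,D,E,F,G,H], logical=[G,H,A,B,C,D,E,F]
After op 4 (rotate(+2)): offset=0, physical=[A,B,C,D,E,F,G,H], logical=[A,B,C,D,E,F,G,H]
After op 5 (swap(7, 6)): offset=0, physical=[A,B,C,D,E,F,H,G], logical=[A,B,C,D,E,F,H,G]
After op 6 (rotate(-1)): offset=7, physical=[A,B,C,D,E,F,H,G], logical=[G,A,B,C,D,E,F,H]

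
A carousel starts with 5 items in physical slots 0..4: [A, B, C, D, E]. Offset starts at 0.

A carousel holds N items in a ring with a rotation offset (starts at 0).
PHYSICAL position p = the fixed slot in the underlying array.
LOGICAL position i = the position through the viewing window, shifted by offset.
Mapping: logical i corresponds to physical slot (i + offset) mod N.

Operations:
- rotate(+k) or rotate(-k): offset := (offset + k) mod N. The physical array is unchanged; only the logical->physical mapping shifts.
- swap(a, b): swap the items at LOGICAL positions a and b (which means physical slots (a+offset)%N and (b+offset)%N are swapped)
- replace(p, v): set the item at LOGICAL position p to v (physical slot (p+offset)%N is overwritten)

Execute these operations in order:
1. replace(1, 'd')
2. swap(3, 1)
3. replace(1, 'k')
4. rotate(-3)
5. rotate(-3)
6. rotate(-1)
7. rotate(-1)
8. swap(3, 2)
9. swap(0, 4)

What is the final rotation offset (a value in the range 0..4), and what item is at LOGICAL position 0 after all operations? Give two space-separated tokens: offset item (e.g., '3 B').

After op 1 (replace(1, 'd')): offset=0, physical=[A,d,C,D,E], logical=[A,d,C,D,E]
After op 2 (swap(3, 1)): offset=0, physical=[A,D,C,d,E], logical=[A,D,C,d,E]
After op 3 (replace(1, 'k')): offset=0, physical=[A,k,C,d,E], logical=[A,k,C,d,E]
After op 4 (rotate(-3)): offset=2, physical=[A,k,C,d,E], logical=[C,d,E,A,k]
After op 5 (rotate(-3)): offset=4, physical=[A,k,C,d,E], logical=[E,A,k,C,d]
After op 6 (rotate(-1)): offset=3, physical=[A,k,C,d,E], logical=[d,E,A,k,C]
After op 7 (rotate(-1)): offset=2, physical=[A,k,C,d,E], logical=[C,d,E,A,k]
After op 8 (swap(3, 2)): offset=2, physical=[E,k,C,d,A], logical=[C,d,A,E,k]
After op 9 (swap(0, 4)): offset=2, physical=[E,C,k,d,A], logical=[k,d,A,E,C]

Answer: 2 k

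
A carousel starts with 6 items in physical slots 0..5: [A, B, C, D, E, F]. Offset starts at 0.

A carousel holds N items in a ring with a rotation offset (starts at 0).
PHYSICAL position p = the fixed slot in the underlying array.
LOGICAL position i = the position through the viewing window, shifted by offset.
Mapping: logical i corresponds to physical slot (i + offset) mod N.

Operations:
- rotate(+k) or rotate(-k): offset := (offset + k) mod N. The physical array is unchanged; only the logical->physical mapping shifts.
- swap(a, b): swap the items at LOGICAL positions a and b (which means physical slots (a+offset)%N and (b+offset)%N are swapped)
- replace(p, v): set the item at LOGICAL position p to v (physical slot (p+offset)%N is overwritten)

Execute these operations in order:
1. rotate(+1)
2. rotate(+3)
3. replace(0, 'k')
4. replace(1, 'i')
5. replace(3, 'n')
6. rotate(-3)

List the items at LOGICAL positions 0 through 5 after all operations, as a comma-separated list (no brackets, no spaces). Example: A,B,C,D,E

After op 1 (rotate(+1)): offset=1, physical=[A,B,C,D,E,F], logical=[B,C,D,E,F,A]
After op 2 (rotate(+3)): offset=4, physical=[A,B,C,D,E,F], logical=[E,F,A,B,C,D]
After op 3 (replace(0, 'k')): offset=4, physical=[A,B,C,D,k,F], logical=[k,F,A,B,C,D]
After op 4 (replace(1, 'i')): offset=4, physical=[A,B,C,D,k,i], logical=[k,i,A,B,C,D]
After op 5 (replace(3, 'n')): offset=4, physical=[A,n,C,D,k,i], logical=[k,i,A,n,C,D]
After op 6 (rotate(-3)): offset=1, physical=[A,n,C,D,k,i], logical=[n,C,D,k,i,A]

Answer: n,C,D,k,i,A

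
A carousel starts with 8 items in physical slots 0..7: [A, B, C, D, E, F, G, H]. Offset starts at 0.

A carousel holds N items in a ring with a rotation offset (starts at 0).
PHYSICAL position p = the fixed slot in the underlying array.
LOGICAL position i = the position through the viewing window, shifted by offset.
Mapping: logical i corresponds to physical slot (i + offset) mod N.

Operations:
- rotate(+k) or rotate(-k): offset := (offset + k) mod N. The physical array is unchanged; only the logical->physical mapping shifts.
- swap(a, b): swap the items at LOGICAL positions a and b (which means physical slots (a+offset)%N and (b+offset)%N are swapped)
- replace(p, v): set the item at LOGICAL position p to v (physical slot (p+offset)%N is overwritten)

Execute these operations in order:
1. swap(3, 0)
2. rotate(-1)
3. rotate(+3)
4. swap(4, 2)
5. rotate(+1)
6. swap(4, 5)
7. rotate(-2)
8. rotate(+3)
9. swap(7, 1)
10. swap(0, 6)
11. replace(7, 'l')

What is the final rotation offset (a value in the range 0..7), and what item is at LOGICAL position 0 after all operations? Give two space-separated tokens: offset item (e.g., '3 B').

Answer: 4 C

Derivation:
After op 1 (swap(3, 0)): offset=0, physical=[D,B,C,A,E,F,G,H], logical=[D,B,C,A,E,F,G,H]
After op 2 (rotate(-1)): offset=7, physical=[D,B,C,A,E,F,G,H], logical=[H,D,B,C,A,E,F,G]
After op 3 (rotate(+3)): offset=2, physical=[D,B,C,A,E,F,G,H], logical=[C,A,E,F,G,H,D,B]
After op 4 (swap(4, 2)): offset=2, physical=[D,B,C,A,G,F,E,H], logical=[C,A,G,F,E,H,D,B]
After op 5 (rotate(+1)): offset=3, physical=[D,B,C,A,G,F,E,H], logical=[A,G,F,E,H,D,B,C]
After op 6 (swap(4, 5)): offset=3, physical=[H,B,C,A,G,F,E,D], logical=[A,G,F,E,D,H,B,C]
After op 7 (rotate(-2)): offset=1, physical=[H,B,C,A,G,F,E,D], logical=[B,C,A,G,F,E,D,H]
After op 8 (rotate(+3)): offset=4, physical=[H,B,C,A,G,F,E,D], logical=[G,F,E,D,H,B,C,A]
After op 9 (swap(7, 1)): offset=4, physical=[H,B,C,F,G,A,E,D], logical=[G,A,E,D,H,B,C,F]
After op 10 (swap(0, 6)): offset=4, physical=[H,B,G,F,C,A,E,D], logical=[C,A,E,D,H,B,G,F]
After op 11 (replace(7, 'l')): offset=4, physical=[H,B,G,l,C,A,E,D], logical=[C,A,E,D,H,B,G,l]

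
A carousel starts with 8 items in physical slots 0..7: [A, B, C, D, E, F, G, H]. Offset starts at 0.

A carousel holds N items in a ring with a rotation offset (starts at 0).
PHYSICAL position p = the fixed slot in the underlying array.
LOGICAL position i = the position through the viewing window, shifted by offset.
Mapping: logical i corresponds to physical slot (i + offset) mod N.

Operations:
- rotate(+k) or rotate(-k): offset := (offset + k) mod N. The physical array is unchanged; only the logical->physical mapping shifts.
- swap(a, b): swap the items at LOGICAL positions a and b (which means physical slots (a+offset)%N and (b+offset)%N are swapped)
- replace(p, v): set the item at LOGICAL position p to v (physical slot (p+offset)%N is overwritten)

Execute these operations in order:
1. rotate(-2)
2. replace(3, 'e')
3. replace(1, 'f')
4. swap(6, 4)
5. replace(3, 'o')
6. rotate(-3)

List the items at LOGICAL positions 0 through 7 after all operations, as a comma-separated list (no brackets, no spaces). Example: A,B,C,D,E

Answer: D,C,F,G,f,A,o,E

Derivation:
After op 1 (rotate(-2)): offset=6, physical=[A,B,C,D,E,F,G,H], logical=[G,H,A,B,C,D,E,F]
After op 2 (replace(3, 'e')): offset=6, physical=[A,e,C,D,E,F,G,H], logical=[G,H,A,e,C,D,E,F]
After op 3 (replace(1, 'f')): offset=6, physical=[A,e,C,D,E,F,G,f], logical=[G,f,A,e,C,D,E,F]
After op 4 (swap(6, 4)): offset=6, physical=[A,e,E,D,C,F,G,f], logical=[G,f,A,e,E,D,C,F]
After op 5 (replace(3, 'o')): offset=6, physical=[A,o,E,D,C,F,G,f], logical=[G,f,A,o,E,D,C,F]
After op 6 (rotate(-3)): offset=3, physical=[A,o,E,D,C,F,G,f], logical=[D,C,F,G,f,A,o,E]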